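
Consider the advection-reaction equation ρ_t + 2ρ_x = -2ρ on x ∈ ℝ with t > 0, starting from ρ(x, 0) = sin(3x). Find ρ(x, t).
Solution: Substitute ρ = exp(-2t)u.
Then ρ_t = exp(-2t)(u_t - 2u), ρ_x = exp(-2t)u_x; substituting and dividing by exp(-2t), the lower-order terms cancel: u_t + 2u_x = 0 (standard advection equation).
Data for u: u(x,0) = ρ(x,0) = sin(3x).
By characteristics (dx/dt = 2), u(x,t) = f(x - 2t) with f = u(·, 0).
So u(x,t) = -sin(6t - 3x), and ρ(x,t) = exp(-2t)u(x,t).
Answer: ρ(x, t) = -exp(-2t)sin(6t - 3x)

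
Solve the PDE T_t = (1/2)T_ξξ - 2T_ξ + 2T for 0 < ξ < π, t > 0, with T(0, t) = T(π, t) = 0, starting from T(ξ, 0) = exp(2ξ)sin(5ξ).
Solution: Substitute T = exp(2ξ)u.
Then T_ξ = exp(2ξ)(u_ξ + 2u), T_ξξ = exp(2ξ)(u_ξξ + 4u_ξ + 4u), T_t = exp(2ξ)u_t; substituting and dividing by exp(2ξ), the lower-order terms cancel: u_t = (1/2)u_ξξ (standard heat equation).
Data for u: u(ξ,0) = exp(-2ξ)T(ξ,0) = sin(5ξ). The boundary conditions carry over: u(0,t) = u(π,t) = 0.
Separating variables: u = Σ c_n exp(-n²t/2) sin(nξ). From u(ξ,0) = sin(5ξ): c_5=1.
So u(ξ,t) = exp(-25t/2)sin(5ξ), and T(ξ,t) = exp(2ξ)u(ξ,t).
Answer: T(ξ, t) = exp(-25t/2)exp(2ξ)sin(5ξ)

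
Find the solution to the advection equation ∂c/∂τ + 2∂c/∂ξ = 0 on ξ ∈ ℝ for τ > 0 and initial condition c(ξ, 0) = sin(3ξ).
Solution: By characteristics (dξ/dτ = 2), c(ξ,τ) = f(ξ - 2τ) with f = c(·, 0).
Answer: c(ξ, τ) = sin(3ξ - 6τ)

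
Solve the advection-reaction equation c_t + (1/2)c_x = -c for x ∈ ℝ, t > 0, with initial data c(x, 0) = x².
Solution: Substitute c = exp(-t)u.
Then c_t = exp(-t)(u_t - u), c_x = exp(-t)u_x; substituting and dividing by exp(-t), the lower-order terms cancel: u_t + (1/2)u_x = 0 (standard advection equation).
Data for u: u(x,0) = c(x,0) = x².
By characteristics (dx/dt = 1/2), u(x,t) = f(x - (1/2)t) with f = u(·, 0).
So u(x,t) = (1/4)t² - tx + x², and c(x,t) = exp(-t)u(x,t).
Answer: c(x, t) = (1/4)t²exp(-t) - txexp(-t) + x²exp(-t)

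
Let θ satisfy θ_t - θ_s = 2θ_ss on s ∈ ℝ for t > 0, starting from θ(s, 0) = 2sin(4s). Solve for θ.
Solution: Moving frame: η = s + t, σ = t, θ = u(η,σ), so θ_t = u_σ + u_η and θ_ss = u_ηη.
Hence θ_t - θ_s = u_σ and the PDE becomes the heat equation u_σ = 2u_ηη on η ∈ ℝ.
Initial data: u(η,0) = θ(η,0) = 2sin(4η). Each mode sin(nη) decays as exp(-2n²σ) on ℝ, so u(η,σ) = Σ c_n exp(-2n²σ) sin(nη) with c_4=2: u(η,σ) = 2exp(-32σ)sin(4η).
Substituting back: θ(s,t) = u(s + t, t).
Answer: θ(s, t) = 2exp(-32t)sin(4s + 4t)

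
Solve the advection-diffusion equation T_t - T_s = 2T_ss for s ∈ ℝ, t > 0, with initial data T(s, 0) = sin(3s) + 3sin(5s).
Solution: Change to a moving frame: let η = s + t, σ = t and write T(s,t) = u(η,σ).
By the chain rule T_t = u_σ + u_η, T_s = u_η, T_ss = u_ηη.
Then T_t - T_s = u_σ: the advection term cancels and the PDE becomes the heat equation u_σ = 2u_ηη on η ∈ ℝ.
Initial data: u(η,0) = T(η,0) = sin(3η) + 3sin(5η).
On η ∈ ℝ each mode satisfies (sin(nη))″ = -n² sin(nη), so exp(-2n²σ) sin(nη) solves the heat equation; by superposition u(η,σ) = Σ c_n exp(-2n²σ) sin(nη).
Reading off the coefficients: c_3=1, c_5=3, so u(η,σ) = exp(-18σ)sin(3η) + 3exp(-50σ)sin(5η).
Substituting back η = s + t, σ = t: T(s,t) = u(s + t, t).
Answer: T(s, t) = exp(-18t)sin(3s + 3t) + 3exp(-50t)sin(5s + 5t)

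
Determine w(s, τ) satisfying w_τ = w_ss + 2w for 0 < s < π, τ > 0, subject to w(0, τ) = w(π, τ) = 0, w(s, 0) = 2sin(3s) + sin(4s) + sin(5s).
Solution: Substitute w = exp(2τ)u, i.e. u = exp(-2τ)w.
By the product rule, w_τ = exp(2τ)(u_τ + 2u), w_ss = exp(2τ)u_ss.
Substituting into the PDE and dividing by exp(2τ): u_τ + 2u = u_ss + 2u.
The lower-order terms cancel, leaving the standard heat equation u_τ = u_ss.
Initial data for u: u(s,0) = w(s,0) = 2sin(3s) + sin(4s) + sin(5s). The boundary conditions carry over: u(0,τ) = u(π,τ) = 0.
Solve for u:
  Using separation of variables u = X(s)T(τ):
  Eigenfunctions: sin(ns), n = 1, 2, 3, ...
  General solution: u(s, τ) = Σ c_n sin(ns) exp(-n² τ)
  Matching u(s,0) = 2sin(3s) + sin(4s) + sin(5s) term by term: c_3=2, c_4=1, c_5=1.
Hence u(s,τ) = 2exp(-9τ)sin(3s) + exp(-16τ)sin(4s) + exp(-25τ)sin(5s).
Transform back: w(s,τ) = exp(2τ)u(s,τ).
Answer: w(s, τ) = 2exp(-7τ)sin(3s) + exp(-14τ)sin(4s) + exp(-23τ)sin(5s)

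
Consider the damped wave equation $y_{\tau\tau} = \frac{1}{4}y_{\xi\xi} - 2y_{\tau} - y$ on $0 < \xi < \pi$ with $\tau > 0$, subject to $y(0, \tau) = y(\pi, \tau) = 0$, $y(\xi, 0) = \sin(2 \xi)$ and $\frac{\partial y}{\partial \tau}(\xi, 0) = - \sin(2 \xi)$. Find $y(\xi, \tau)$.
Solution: Substitute $y = e^{-\tau}u$.
Then $y_{\tau} = e^{-\tau}(u_{\tau} - u)$, $y_{\tau\tau} = e^{-\tau}(u_{\tau\tau} - 2u_{\tau} + u)$, $y_{\xi\xi} = e^{-\tau}u_{\xi\xi}$; substituting and dividing by $e^{-\tau}$, the lower-order terms cancel: $u_{\tau\tau} = \frac{1}{4}u_{\xi\xi}$ (standard wave equation).
Data for $u$: $u(\xi,0) = y(\xi,0) = \sin(2 \xi)$; $u_{\tau}(\xi,0) = y_{\tau}(\xi,0) + y(\xi,0) = 0$. The boundary conditions carry over: $u(0,\tau) = u(\pi,\tau) = 0$.
Separating variables: $u = \sum [A_n \cos(\omega_n \tau) + B_n \sin(\omega_n \tau)] \sin(n\xi)$, $\omega_n = n/2$. From ICs: $A_2=1$.
So $u(\xi,\tau) = \sin(2 \xi) \cos(\tau)$, and $y(\xi,\tau) = e^{-\tau}u(\xi,\tau)$.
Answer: $y(\xi, \tau) = e^{-\tau} \sin(2 \xi) \cos(\tau)$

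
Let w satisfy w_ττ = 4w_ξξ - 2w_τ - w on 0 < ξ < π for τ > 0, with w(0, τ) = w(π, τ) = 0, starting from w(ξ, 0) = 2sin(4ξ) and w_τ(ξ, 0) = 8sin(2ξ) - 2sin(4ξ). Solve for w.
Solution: Substitute w = exp(-τ)u, i.e. u = exp(τ)w.
By the product rule, w_τ = exp(-τ)(u_τ - u), w_ττ = exp(-τ)(u_ττ - 2u_τ + u), w_ξξ = exp(-τ)u_ξξ.
Substituting into the PDE and dividing by exp(-τ): u_ττ - 2u_τ + u = 4u_ξξ - 2(u_τ - u) - u.
The lower-order terms cancel, leaving the standard wave equation u_ττ = 4u_ξξ.
Initial data for u: u(ξ,0) = w(ξ,0) = 2sin(4ξ); u_τ(ξ,0) = w_τ(ξ,0) + w(ξ,0) = 8sin(2ξ). The boundary conditions carry over: u(0,τ) = u(π,τ) = 0.
Solve for u:
  Using separation of variables u = X(ξ)T(τ):
  Eigenfunctions: sin(nξ), n = 1, 2, 3, ...
  General solution: u(ξ, τ) = Σ [A_n cos(2n τ) + B_n sin(2n τ)] sin(nξ)
  From u(ξ,0) = 2sin(4ξ): A_4=2. From u_τ(ξ,0) = 8sin(2ξ), using u_τ(ξ,0) = Σ ω_n B_n sin(nξ) with ω_n = 2n: B_2 = 8/4 = 2.
Hence u(ξ,τ) = 2sin(2ξ)sin(4τ) + 2sin(4ξ)cos(8τ).
Transform back: w(ξ,τ) = exp(-τ)u(ξ,τ).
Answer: w(ξ, τ) = 2exp(-τ)sin(2ξ)sin(4τ) + 2exp(-τ)sin(4ξ)cos(8τ)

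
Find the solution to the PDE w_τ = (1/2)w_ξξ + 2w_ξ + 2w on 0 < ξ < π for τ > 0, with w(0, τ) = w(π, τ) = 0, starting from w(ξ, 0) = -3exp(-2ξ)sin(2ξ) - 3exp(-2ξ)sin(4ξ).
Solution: Substitute w = exp(-2ξ)u.
Then w_ξ = exp(-2ξ)(u_ξ - 2u), w_ξξ = exp(-2ξ)(u_ξξ - 4u_ξ + 4u), w_τ = exp(-2ξ)u_τ; substituting and dividing by exp(-2ξ), the lower-order terms cancel: u_τ = (1/2)u_ξξ (standard heat equation).
Data for u: u(ξ,0) = exp(2ξ)w(ξ,0) = -3sin(2ξ) - 3sin(4ξ). The boundary conditions carry over: u(0,τ) = u(π,τ) = 0.
Separating variables: u = Σ c_n exp(-n²τ/2) sin(nξ). From u(ξ,0) = -3sin(2ξ) - 3sin(4ξ): c_2=-3, c_4=-3.
So u(ξ,τ) = -3exp(-2τ)sin(2ξ) - 3exp(-8τ)sin(4ξ), and w(ξ,τ) = exp(-2ξ)u(ξ,τ).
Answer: w(ξ, τ) = -3exp(-2ξ)exp(-2τ)sin(2ξ) - 3exp(-2ξ)exp(-8τ)sin(4ξ)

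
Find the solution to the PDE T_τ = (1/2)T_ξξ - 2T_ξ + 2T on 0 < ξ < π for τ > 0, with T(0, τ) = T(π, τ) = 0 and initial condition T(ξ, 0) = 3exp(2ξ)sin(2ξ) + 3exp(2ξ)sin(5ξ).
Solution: Substitute T = exp(2ξ)u.
Then T_ξ = exp(2ξ)(u_ξ + 2u), T_ξξ = exp(2ξ)(u_ξξ + 4u_ξ + 4u), T_τ = exp(2ξ)u_τ; substituting and dividing by exp(2ξ), the lower-order terms cancel: u_τ = (1/2)u_ξξ (standard heat equation).
Data for u: u(ξ,0) = exp(-2ξ)T(ξ,0) = 3sin(2ξ) + 3sin(5ξ). The boundary conditions carry over: u(0,τ) = u(π,τ) = 0.
Separating variables: u = Σ c_n exp(-n²τ/2) sin(nξ). From u(ξ,0) = 3sin(2ξ) + 3sin(5ξ): c_2=3, c_5=3.
So u(ξ,τ) = 3exp(-2τ)sin(2ξ) + 3exp(-25τ/2)sin(5ξ), and T(ξ,τ) = exp(2ξ)u(ξ,τ).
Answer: T(ξ, τ) = 3exp(2ξ)exp(-2τ)sin(2ξ) + 3exp(2ξ)exp(-25τ/2)sin(5ξ)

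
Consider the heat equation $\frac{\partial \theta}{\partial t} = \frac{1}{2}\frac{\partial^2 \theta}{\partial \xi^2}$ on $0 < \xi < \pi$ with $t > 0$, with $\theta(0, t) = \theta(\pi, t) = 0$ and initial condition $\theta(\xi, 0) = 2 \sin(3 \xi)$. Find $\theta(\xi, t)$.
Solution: Separating variables: $\theta = \sum c_n e^{-n^2t/2} \sin(n\xi)$. From $\theta(\xi,0) = 2 \sin(3 \xi)$: $c_3=2$.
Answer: $\theta(\xi, t) = 2 e^{-9 t/2} \sin(3 \xi)$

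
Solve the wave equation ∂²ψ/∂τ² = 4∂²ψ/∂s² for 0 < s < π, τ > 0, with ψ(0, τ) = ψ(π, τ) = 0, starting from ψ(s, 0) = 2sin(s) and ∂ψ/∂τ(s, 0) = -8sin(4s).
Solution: Separating variables: ψ = Σ [A_n cos(ω_n τ) + B_n sin(ω_n τ)] sin(ns), ω_n = 2n. From ICs (B_n = velocity coefficient / ω_n): A_1=2, B_4=-1.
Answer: ψ(s, τ) = 2sin(s)cos(2τ) - sin(4s)sin(8τ)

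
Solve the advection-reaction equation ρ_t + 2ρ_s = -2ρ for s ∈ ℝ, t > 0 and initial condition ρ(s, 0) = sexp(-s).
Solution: Substitute ρ = exp(-s)u.
Then ρ_s = exp(-s)(u_s - u), ρ_t = exp(-s)u_t; substituting and dividing by exp(-s), the lower-order terms cancel: u_t + 2u_s = 0 (standard advection equation).
Data for u: u(s,0) = exp(s)ρ(s,0) = s.
By characteristics (ds/dt = 2), u(s,t) = f(s - 2t) with f = u(·, 0).
So u(s,t) = s - 2t, and ρ(s,t) = exp(-s)u(s,t).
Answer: ρ(s, t) = sexp(-s) - 2texp(-s)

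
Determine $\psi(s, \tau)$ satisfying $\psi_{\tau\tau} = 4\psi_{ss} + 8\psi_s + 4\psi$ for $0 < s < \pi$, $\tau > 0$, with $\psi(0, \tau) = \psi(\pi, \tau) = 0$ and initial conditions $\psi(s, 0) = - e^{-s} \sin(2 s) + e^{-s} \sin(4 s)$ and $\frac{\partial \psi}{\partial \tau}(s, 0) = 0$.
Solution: Substitute $\psi = e^{-s}u$, i.e. $u = e^{s}\psi$.
By the product rule, $\psi_s = e^{-s}(u_s - u)$, $\psi_{ss} = e^{-s}(u_{ss} - 2u_s + u)$, $\psi_{\tau\tau} = e^{-s}u_{\tau\tau}$.
Substituting into the PDE and dividing by $e^{-s}$: $u_{\tau\tau} = 4(u_{ss} - 2u_s + u) + 8(u_s - u) + 4u$.
The lower-order terms cancel, leaving the standard wave equation $u_{\tau\tau} = 4u_{ss}$.
Initial data for $u$: $u(s,0) = e^{s}\psi(s,0) = - \sin(2 s) + \sin(4 s)$; $u_{\tau}(s,0) = e^{s}\psi_{\tau}(s,0) = 0$. The boundary conditions carry over: $u(0,\tau) = u(\pi,\tau) = 0$.
Solve for $u$:
  Using separation of variables $u = X(s)T(\tau)$:
  Eigenfunctions: $\sin(ns)$, $n = 1, 2, 3, \ldots$
  General solution: $u(s, \tau) = \sum [A_n \cos(2n \tau) + B_n \sin(2n \tau)] \sin(ns)$
  From $u(s,0) = - \sin(2 s) + \sin(4 s)$: $A_2=-1, A_4=1$. From $u_{\tau}(s,0) = 0$: all $B_n = 0$.
Hence $u(s,\tau) = - \sin(2 s) \cos(4 \tau) + \sin(4 s) \cos(8 \tau)$.
Transform back: $\psi(s,\tau) = e^{-s}u(s,\tau)$.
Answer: $\psi(s, \tau) = - e^{-s} \sin(2 s) \cos(4 \tau) + e^{-s} \sin(4 s) \cos(8 \tau)$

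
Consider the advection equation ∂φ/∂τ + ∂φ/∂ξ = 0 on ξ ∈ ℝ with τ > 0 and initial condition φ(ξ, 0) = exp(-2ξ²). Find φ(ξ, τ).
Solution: By characteristics (dξ/dτ = 1), φ(ξ,τ) = f(ξ - τ) with f = φ(·, 0).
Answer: φ(ξ, τ) = exp(-2(ξ - τ)²)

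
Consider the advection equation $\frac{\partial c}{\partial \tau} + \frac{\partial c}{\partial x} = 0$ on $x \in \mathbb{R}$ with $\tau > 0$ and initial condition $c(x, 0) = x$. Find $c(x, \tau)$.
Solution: By method of characteristics (waves move right with speed 1):
Along characteristics $x - \tau =$ const, $c$ is constant, so $c(x,\tau) = f(x - \tau)$ with $f = c( \cdot , 0)$.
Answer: $c(x, \tau) = - \tau + x$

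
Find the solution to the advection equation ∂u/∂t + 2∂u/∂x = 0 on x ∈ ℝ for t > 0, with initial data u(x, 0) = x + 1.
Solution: By characteristics (dx/dt = 2), u(x,t) = f(x - 2t) with f = u(·, 0).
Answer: u(x, t) = -2t + x + 1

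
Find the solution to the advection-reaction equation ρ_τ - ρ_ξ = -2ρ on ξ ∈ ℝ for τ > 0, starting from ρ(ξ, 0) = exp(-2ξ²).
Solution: Substitute ρ = exp(-2τ)u.
Then ρ_τ = exp(-2τ)(u_τ - 2u), ρ_ξ = exp(-2τ)u_ξ; substituting and dividing by exp(-2τ), the lower-order terms cancel: u_τ - u_ξ = 0 (standard advection equation).
Data for u: u(ξ,0) = ρ(ξ,0) = exp(-2ξ²).
By characteristics (dξ/dτ = -1), u(ξ,τ) = f(ξ + τ) with f = u(·, 0).
So u(ξ,τ) = exp(-2(ξ + τ)²), and ρ(ξ,τ) = exp(-2τ)u(ξ,τ).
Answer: ρ(ξ, τ) = exp(-2τ)exp(-2(ξ + τ)²)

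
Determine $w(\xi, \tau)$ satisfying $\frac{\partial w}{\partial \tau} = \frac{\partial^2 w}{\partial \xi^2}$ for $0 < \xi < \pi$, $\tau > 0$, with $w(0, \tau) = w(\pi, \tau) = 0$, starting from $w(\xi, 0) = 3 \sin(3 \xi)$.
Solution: Separating variables: $w = \sum c_n e^{-n^2\tau} \sin(n\xi)$. From $w(\xi,0) = 3 \sin(3 \xi)$: $c_3=3$.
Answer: $w(\xi, \tau) = 3 e^{-9 \tau} \sin(3 \xi)$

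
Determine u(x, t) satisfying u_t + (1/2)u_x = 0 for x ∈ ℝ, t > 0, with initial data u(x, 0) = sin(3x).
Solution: By method of characteristics (waves move right with speed 1/2):
Along characteristics x - (1/2)t = const, u is constant, so u(x,t) = f(x - (1/2)t) with f = u(·, 0).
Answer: u(x, t) = -sin(3t/2 - 3x)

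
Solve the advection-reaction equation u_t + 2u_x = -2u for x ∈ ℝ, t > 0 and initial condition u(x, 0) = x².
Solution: Substitute u = exp(-2t)w, i.e. w = exp(2t)u.
By the product rule, u_t = exp(-2t)(w_t - 2w), u_x = exp(-2t)w_x.
Substituting into the PDE and dividing by exp(-2t): w_t - 2w + 2w_x = -2w.
The lower-order terms cancel, leaving the standard advection equation w_t + 2w_x = 0.
Initial data for w: w(x,0) = u(x,0) = x².
Solve for w:
  By method of characteristics (waves move right with speed 2):
  Along characteristics x - 2t = const, w is constant, so w(x,t) = f(x - 2t) with f = w(·, 0).
Hence w(x,t) = 4t² - 4tx + x².
Transform back: u(x,t) = exp(-2t)w(x,t).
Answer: u(x, t) = 4t²exp(-2t) - 4txexp(-2t) + x²exp(-2t)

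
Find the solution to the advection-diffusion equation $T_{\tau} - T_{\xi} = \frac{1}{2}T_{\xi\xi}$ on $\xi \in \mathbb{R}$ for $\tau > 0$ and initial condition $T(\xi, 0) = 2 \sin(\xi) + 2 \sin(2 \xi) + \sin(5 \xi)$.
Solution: Moving frame: $\eta = \xi + \tau$, $\sigma = \tau$, $T = u(\eta,\sigma)$, so $T_{\tau} = u_{\sigma} + u_{\eta}$ and $T_{\xi\xi} = u_{\eta\eta}$.
Hence $T_{\tau} - T_{\xi} = u_{\sigma}$ and the PDE becomes the heat equation $u_{\sigma} = \frac{1}{2}u_{\eta\eta}$ on $\eta \in \mathbb{R}$.
Initial data: $u(\eta,0) = T(\eta,0) = 2 \sin(\eta) + 2 \sin(2 \eta) + \sin(5 \eta)$. Each mode $\sin(n\eta)$ decays as $e^{-n^2\sigma/2}$ on $\mathbb{R}$, so $u(\eta,\sigma) = \sum c_n e^{-n^2\sigma/2} \sin(n\eta)$ with $c_1=2, c_2=2, c_5=1$: $u(\eta,\sigma) = 2 e^{-2 \sigma} \sin(2 \eta) + 2 e^{-\sigma/2} \sin(\eta) + e^{-25 \sigma/2} \sin(5 \eta)$.
Substituting back: $T(\xi,\tau) = u(\xi + \tau, \tau)$.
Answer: $T(\xi, \tau) = 2 e^{-2 \tau} \sin(2 \tau + 2 \xi) + 2 e^{-\tau/2} \sin(\tau + \xi) + e^{-25 \tau/2} \sin(5 \tau + 5 \xi)$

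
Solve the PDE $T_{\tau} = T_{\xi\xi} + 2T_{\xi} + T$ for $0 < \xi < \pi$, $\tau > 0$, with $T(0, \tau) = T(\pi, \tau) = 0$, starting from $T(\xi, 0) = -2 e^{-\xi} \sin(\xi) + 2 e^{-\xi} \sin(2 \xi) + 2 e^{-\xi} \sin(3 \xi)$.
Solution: Substitute $T = e^{-\xi}u$.
Then $T_{\xi} = e^{-\xi}(u_{\xi} - u)$, $T_{\xi\xi} = e^{-\xi}(u_{\xi\xi} - 2u_{\xi} + u)$, $T_{\tau} = e^{-\xi}u_{\tau}$; substituting and dividing by $e^{-\xi}$, the lower-order terms cancel: $u_{\tau} = u_{\xi\xi}$ (standard heat equation).
Data for $u$: $u(\xi,0) = e^{\xi}T(\xi,0) = -2 \sin(\xi) + 2 \sin(2 \xi) + 2 \sin(3 \xi)$. The boundary conditions carry over: $u(0,\tau) = u(\pi,\tau) = 0$.
Separating variables: $u = \sum c_n e^{-n^2\tau} \sin(n\xi)$. From $u(\xi,0) = -2 \sin(\xi) + 2 \sin(2 \xi) + 2 \sin(3 \xi)$: $c_1=-2, c_2=2, c_3=2$.
So $u(\xi,\tau) = -2 e^{-\tau} \sin(\xi) + 2 e^{-4 \tau} \sin(2 \xi) + 2 e^{-9 \tau} \sin(3 \xi)$, and $T(\xi,\tau) = e^{-\xi}u(\xi,\tau)$.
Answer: $T(\xi, \tau) = -2 e^{-\tau} e^{-\xi} \sin(\xi) + 2 e^{-4 \tau} e^{-\xi} \sin(2 \xi) + 2 e^{-9 \tau} e^{-\xi} \sin(3 \xi)$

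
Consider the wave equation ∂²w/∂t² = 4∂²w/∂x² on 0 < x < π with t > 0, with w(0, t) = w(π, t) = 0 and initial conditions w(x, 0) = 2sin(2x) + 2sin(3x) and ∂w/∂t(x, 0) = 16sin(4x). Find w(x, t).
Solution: Separating variables: w = Σ [A_n cos(ω_n t) + B_n sin(ω_n t)] sin(nx), ω_n = 2n. From ICs (B_n = velocity coefficient / ω_n): A_2=2, A_3=2, B_4=2.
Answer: w(x, t) = 2sin(8t)sin(4x) + 2sin(2x)cos(4t) + 2sin(3x)cos(6t)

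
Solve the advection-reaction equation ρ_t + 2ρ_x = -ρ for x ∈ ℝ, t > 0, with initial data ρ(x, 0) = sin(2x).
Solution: Substitute ρ = exp(-t)u.
Then ρ_t = exp(-t)(u_t - u), ρ_x = exp(-t)u_x; substituting and dividing by exp(-t), the lower-order terms cancel: u_t + 2u_x = 0 (standard advection equation).
Data for u: u(x,0) = ρ(x,0) = sin(2x).
By characteristics (dx/dt = 2), u(x,t) = f(x - 2t) with f = u(·, 0).
So u(x,t) = -sin(4t - 2x), and ρ(x,t) = exp(-t)u(x,t).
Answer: ρ(x, t) = -exp(-t)sin(4t - 2x)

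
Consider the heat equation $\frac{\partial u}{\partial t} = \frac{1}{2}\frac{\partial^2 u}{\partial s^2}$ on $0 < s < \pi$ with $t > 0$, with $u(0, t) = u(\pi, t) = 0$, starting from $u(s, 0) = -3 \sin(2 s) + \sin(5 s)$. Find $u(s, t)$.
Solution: Separating variables: $u = \sum c_n e^{-n^2t/2} \sin(ns)$. From $u(s,0) = -3 \sin(2 s) + \sin(5 s)$: $c_2=-3, c_5=1$.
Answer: $u(s, t) = -3 e^{-2 t} \sin(2 s) + e^{-25 t/2} \sin(5 s)$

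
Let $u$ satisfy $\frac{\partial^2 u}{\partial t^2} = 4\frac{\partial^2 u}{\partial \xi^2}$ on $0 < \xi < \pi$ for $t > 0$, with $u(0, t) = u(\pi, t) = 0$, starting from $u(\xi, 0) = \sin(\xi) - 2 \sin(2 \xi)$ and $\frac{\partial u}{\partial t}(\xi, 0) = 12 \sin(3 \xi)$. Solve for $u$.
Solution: Separating variables: $u = \sum [A_n \cos(\omega_n t) + B_n \sin(\omega_n t)] \sin(n\xi)$, $\omega_n = 2n$. From ICs ($B_n$ = velocity coefficient / $\omega_n$): $A_1=1, A_2=-2, B_3=2$.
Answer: $u(\xi, t) = \sin(\xi) \cos(2 t) - 2 \sin(2 \xi) \cos(4 t) + 2 \sin(3 \xi) \sin(6 t)$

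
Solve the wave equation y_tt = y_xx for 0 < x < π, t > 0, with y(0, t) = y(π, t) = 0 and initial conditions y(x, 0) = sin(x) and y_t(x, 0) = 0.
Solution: Separating variables: y = Σ [A_n cos(ω_n t) + B_n sin(ω_n t)] sin(nx), ω_n = n. From ICs: A_1=1.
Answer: y(x, t) = sin(x)cos(t)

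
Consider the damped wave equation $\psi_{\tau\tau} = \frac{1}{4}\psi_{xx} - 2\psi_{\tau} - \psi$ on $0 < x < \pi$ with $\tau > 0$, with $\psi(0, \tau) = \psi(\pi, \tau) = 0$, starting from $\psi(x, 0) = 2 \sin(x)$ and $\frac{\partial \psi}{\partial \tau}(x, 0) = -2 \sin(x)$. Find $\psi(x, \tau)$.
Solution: Substitute $\psi = e^{-\tau}u$, i.e. $u = e^{\tau}\psi$.
By the product rule, $\psi_{\tau} = e^{-\tau}(u_{\tau} - u)$, $\psi_{\tau\tau} = e^{-\tau}(u_{\tau\tau} - 2u_{\tau} + u)$, $\psi_{xx} = e^{-\tau}u_{xx}$.
Substituting into the PDE and dividing by $e^{-\tau}$: $u_{\tau\tau} - 2u_{\tau} + u = \frac{1}{4}u_{xx} - 2(u_{\tau} - u) - u$.
The lower-order terms cancel, leaving the standard wave equation $u_{\tau\tau} = \frac{1}{4}u_{xx}$.
Initial data for $u$: $u(x,0) = \psi(x,0) = 2 \sin(x)$; $u_{\tau}(x,0) = \psi_{\tau}(x,0) + \psi(x,0) = 0$. The boundary conditions carry over: $u(0,\tau) = u(\pi,\tau) = 0$.
Solve for $u$:
  Using separation of variables $u = X(x)T(\tau)$:
  Eigenfunctions: $\sin(nx)$, $n = 1, 2, 3, \ldots$
  General solution: $u(x, \tau) = \sum [A_n \cos(n \tau/2) + B_n \sin(n \tau/2)] \sin(nx)$
  From $u(x,0) = 2 \sin(x)$: $A_1=2$. From $u_{\tau}(x,0) = 0$: all $B_n = 0$.
Hence $u(x,\tau) = 2 \sin(x) \cos(\tau/2)$.
Transform back: $\psi(x,\tau) = e^{-\tau}u(x,\tau)$.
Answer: $\psi(x, \tau) = 2 e^{-\tau} \sin(x) \cos(\tau/2)$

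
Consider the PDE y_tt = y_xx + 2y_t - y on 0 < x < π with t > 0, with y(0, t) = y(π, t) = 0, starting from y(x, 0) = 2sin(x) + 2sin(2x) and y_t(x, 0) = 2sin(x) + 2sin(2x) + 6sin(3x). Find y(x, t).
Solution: Substitute y = exp(t)u, i.e. u = exp(-t)y.
By the product rule, y_t = exp(t)(u_t + u), y_tt = exp(t)(u_tt + 2u_t + u), y_xx = exp(t)u_xx.
Substituting into the PDE and dividing by exp(t): u_tt + 2u_t + u = u_xx + 2(u_t + u) - u.
The lower-order terms cancel, leaving the standard wave equation u_tt = u_xx.
Initial data for u: u(x,0) = y(x,0) = 2sin(x) + 2sin(2x); u_t(x,0) = y_t(x,0) - y(x,0) = 6sin(3x). The boundary conditions carry over: u(0,t) = u(π,t) = 0.
Solve for u:
  Using separation of variables u = X(x)T(t):
  Eigenfunctions: sin(nx), n = 1, 2, 3, ...
  General solution: u(x, t) = Σ [A_n cos(n t) + B_n sin(n t)] sin(nx)
  From u(x,0) = 2sin(x) + 2sin(2x): A_1=2, A_2=2. From u_t(x,0) = 6sin(3x), using u_t(x,0) = Σ ω_n B_n sin(nx) with ω_n = n: B_3 = 6/3 = 2.
Hence u(x,t) = 2sin(3t)sin(3x) + 2sin(x)cos(t) + 2sin(2x)cos(2t).
Transform back: y(x,t) = exp(t)u(x,t).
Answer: y(x, t) = 2exp(t)sin(3t)sin(3x) + 2exp(t)sin(x)cos(t) + 2exp(t)sin(2x)cos(2t)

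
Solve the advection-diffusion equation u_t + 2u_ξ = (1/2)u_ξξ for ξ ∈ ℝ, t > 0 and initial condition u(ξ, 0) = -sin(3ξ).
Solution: Change to a moving frame: let η = ξ - 2t, σ = t and write u(ξ,t) = w(η,σ).
By the chain rule u_t = w_σ - 2w_η, u_ξ = w_η, u_ξξ = w_ηη.
Then u_t + 2u_ξ = w_σ: the advection term cancels and the PDE becomes the heat equation w_σ = (1/2)w_ηη on η ∈ ℝ.
Initial data: w(η,0) = u(η,0) = -sin(3η).
On η ∈ ℝ each mode satisfies (sin(nη))″ = -n² sin(nη), so exp(-n²σ/2) sin(nη) solves the heat equation; by superposition w(η,σ) = Σ c_n exp(-n²σ/2) sin(nη).
Reading off the coefficients: c_3=-1, so w(η,σ) = -exp(-9σ/2)sin(3η).
Substituting back η = ξ - 2t, σ = t: u(ξ,t) = w(ξ - 2t, t).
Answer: u(ξ, t) = exp(-9t/2)sin(6t - 3ξ)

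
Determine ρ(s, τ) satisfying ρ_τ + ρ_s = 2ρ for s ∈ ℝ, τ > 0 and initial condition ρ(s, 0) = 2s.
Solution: Substitute ρ = exp(2τ)u, i.e. u = exp(-2τ)ρ.
By the product rule, ρ_τ = exp(2τ)(u_τ + 2u), ρ_s = exp(2τ)u_s.
Substituting into the PDE and dividing by exp(2τ): u_τ + 2u + u_s = 2u.
The lower-order terms cancel, leaving the standard advection equation u_τ + u_s = 0.
Initial data for u: u(s,0) = ρ(s,0) = 2s.
Solve for u:
  By method of characteristics (waves move right with speed 1):
  Along characteristics s - τ = const, u is constant, so u(s,τ) = f(s - τ) with f = u(·, 0).
Hence u(s,τ) = 2s - 2τ.
Transform back: ρ(s,τ) = exp(2τ)u(s,τ).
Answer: ρ(s, τ) = 2sexp(2τ) - 2τexp(2τ)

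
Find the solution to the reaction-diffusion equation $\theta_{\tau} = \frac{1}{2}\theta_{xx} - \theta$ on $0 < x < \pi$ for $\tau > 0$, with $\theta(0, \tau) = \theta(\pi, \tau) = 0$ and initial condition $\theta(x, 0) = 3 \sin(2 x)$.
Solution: Substitute $\theta = e^{-\tau}u$, i.e. $u = e^{\tau}\theta$.
By the product rule, $\theta_{\tau} = e^{-\tau}(u_{\tau} - u)$, $\theta_{xx} = e^{-\tau}u_{xx}$.
Substituting into the PDE and dividing by $e^{-\tau}$: $u_{\tau} - u = \frac{1}{2}u_{xx} - u$.
The lower-order terms cancel, leaving the standard heat equation $u_{\tau} = \frac{1}{2}u_{xx}$.
Initial data for $u$: $u(x,0) = \theta(x,0) = 3 \sin(2 x)$. The boundary conditions carry over: $u(0,\tau) = u(\pi,\tau) = 0$.
Solve for $u$:
  Using separation of variables $u = X(x)G(\tau)$:
  Eigenfunctions: $\sin(nx)$, $n = 1, 2, 3, \ldots$
  General solution: $u(x, \tau) = \sum c_n \sin(nx) e^{-n^2 \tau/2}$
  Matching $u(x,0) = 3 \sin(2 x)$ term by term: $c_2=3$.
Hence $u(x,\tau) = 3 e^{-2 \tau} \sin(2 x)$.
Transform back: $\theta(x,\tau) = e^{-\tau}u(x,\tau)$.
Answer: $\theta(x, \tau) = 3 e^{-3 \tau} \sin(2 x)$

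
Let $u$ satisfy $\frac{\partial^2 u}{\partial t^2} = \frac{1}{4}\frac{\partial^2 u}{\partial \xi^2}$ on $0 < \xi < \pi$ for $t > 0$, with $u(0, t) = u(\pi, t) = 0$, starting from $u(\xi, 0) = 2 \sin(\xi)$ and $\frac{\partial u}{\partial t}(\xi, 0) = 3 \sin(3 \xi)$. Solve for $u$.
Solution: Using separation of variables $u = X(\xi)T(t)$:
Eigenfunctions: $\sin(n\xi)$, $n = 1, 2, 3, \ldots$
General solution: $u(\xi, t) = \sum [A_n \cos(n t/2) + B_n \sin(n t/2)] \sin(n\xi)$
From $u(\xi,0) = 2 \sin(\xi)$: $A_1=2$. From $u_t(\xi,0) = 3 \sin(3 \xi)$, using $u_t(\xi,0) = \sum \omega_n B_n \sin(n\xi)$ with $\omega_n = n/2$: $B_3 = 3/(3/2) = 2$.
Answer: $u(\xi, t) = 2 \sin(\xi) \cos(t/2) + 2 \sin(3 \xi) \sin(3 t/2)$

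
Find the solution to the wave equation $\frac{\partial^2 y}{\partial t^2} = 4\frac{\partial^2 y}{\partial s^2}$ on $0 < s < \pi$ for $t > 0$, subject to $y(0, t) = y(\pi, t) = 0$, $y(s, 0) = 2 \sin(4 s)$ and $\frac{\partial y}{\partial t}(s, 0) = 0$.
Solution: Separating variables: $y = \sum [A_n \cos(\omega_n t) + B_n \sin(\omega_n t)] \sin(ns)$, $\omega_n = 2n$. From ICs: $A_4=2$.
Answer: $y(s, t) = 2 \sin(4 s) \cos(8 t)$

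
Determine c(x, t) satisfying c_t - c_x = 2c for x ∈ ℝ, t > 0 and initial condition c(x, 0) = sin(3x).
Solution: Substitute c = exp(2t)u, i.e. u = exp(-2t)c.
By the product rule, c_t = exp(2t)(u_t + 2u), c_x = exp(2t)u_x.
Substituting into the PDE and dividing by exp(2t): u_t + 2u - u_x = 2u.
The lower-order terms cancel, leaving the standard advection equation u_t - u_x = 0.
Initial data for u: u(x,0) = c(x,0) = sin(3x).
Solve for u:
  By method of characteristics (waves move left with speed 1):
  Along characteristics x + t = const, u is constant, so u(x,t) = f(x + t) with f = u(·, 0).
Hence u(x,t) = sin(3t + 3x).
Transform back: c(x,t) = exp(2t)u(x,t).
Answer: c(x, t) = exp(2t)sin(3t + 3x)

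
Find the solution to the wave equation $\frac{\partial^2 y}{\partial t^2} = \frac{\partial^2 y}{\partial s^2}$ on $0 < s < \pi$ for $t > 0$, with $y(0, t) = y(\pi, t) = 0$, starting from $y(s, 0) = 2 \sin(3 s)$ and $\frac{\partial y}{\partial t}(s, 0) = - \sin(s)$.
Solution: Separating variables: $y = \sum [A_n \cos(\omega_n t) + B_n \sin(\omega_n t)] \sin(ns)$, $\omega_n = n$. From ICs ($B_n$ = velocity coefficient / $\omega_n$): $A_3=2, B_1=-1$.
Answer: $y(s, t) = - \sin(s) \sin(t) + 2 \sin(3 s) \cos(3 t)$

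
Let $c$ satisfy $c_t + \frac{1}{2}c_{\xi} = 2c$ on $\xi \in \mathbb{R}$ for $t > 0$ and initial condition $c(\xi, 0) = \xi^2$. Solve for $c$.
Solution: Substitute $c = e^{2t}u$.
Then $c_t = e^{2t}(u_t + 2u)$, $c_{\xi} = e^{2t}u_{\xi}$; substituting and dividing by $e^{2t}$, the lower-order terms cancel: $u_t + \frac{1}{2}u_{\xi} = 0$ (standard advection equation).
Data for $u$: $u(\xi,0) = c(\xi,0) = \xi^2$.
By characteristics ($d\xi/dt = 1/2$), $u(\xi,t) = f(\xi - \frac{1}{2}t)$ with $f = u( \cdot , 0)$.
So $u(\xi,t) = \frac{1}{4} t^2 - t \xi + \xi^2$, and $c(\xi,t) = e^{2t}u(\xi,t)$.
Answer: $c(\xi, t) = \xi^2 e^{2 t} -  \xi t e^{2 t} + \frac{1}{4} t^2 e^{2 t}$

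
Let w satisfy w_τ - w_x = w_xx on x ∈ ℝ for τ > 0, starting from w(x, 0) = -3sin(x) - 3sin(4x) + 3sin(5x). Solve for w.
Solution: Moving frame: η = x + τ, σ = τ, w = u(η,σ), so w_τ = u_σ + u_η and w_xx = u_ηη.
Hence w_τ - w_x = u_σ and the PDE becomes the heat equation u_σ = u_ηη on η ∈ ℝ.
Initial data: u(η,0) = w(η,0) = -3sin(η) - 3sin(4η) + 3sin(5η). Each mode sin(nη) decays as exp(-n²σ) on ℝ, so u(η,σ) = Σ c_n exp(-n²σ) sin(nη) with c_1=-3, c_4=-3, c_5=3: u(η,σ) = -3exp(-σ)sin(η) - 3exp(-16σ)sin(4η) + 3exp(-25σ)sin(5η).
Substituting back: w(x,τ) = u(x + τ, τ).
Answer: w(x, τ) = -3exp(-τ)sin(x + τ) - 3exp(-16τ)sin(4x + 4τ) + 3exp(-25τ)sin(5x + 5τ)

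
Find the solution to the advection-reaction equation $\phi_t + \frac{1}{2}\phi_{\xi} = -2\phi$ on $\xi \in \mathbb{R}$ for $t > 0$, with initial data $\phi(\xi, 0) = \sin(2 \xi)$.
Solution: Substitute $\phi = e^{-2t}u$, i.e. $u = e^{2t}\phi$.
By the product rule, $\phi_t = e^{-2t}(u_t - 2u)$, $\phi_{\xi} = e^{-2t}u_{\xi}$.
Substituting into the PDE and dividing by $e^{-2t}$: $u_t - 2u + \frac{1}{2}u_{\xi} = -2u$.
The lower-order terms cancel, leaving the standard advection equation $u_t + \frac{1}{2}u_{\xi} = 0$.
Initial data for $u$: $u(\xi,0) = \phi(\xi,0) = \sin(2 \xi)$.
Solve for $u$:
  By method of characteristics (waves move right with speed 1/2):
  Along characteristics $\xi - \frac{1}{2}t =$ const, $u$ is constant, so $u(\xi,t) = f(\xi - \frac{1}{2}t)$ with $f = u( \cdot , 0)$.
Hence $u(\xi,t) = - \sin(t - 2 \xi)$.
Transform back: $\phi(\xi,t) = e^{-2t}u(\xi,t)$.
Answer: $\phi(\xi, t) = e^{-2 t} \sin(2 \xi - t)$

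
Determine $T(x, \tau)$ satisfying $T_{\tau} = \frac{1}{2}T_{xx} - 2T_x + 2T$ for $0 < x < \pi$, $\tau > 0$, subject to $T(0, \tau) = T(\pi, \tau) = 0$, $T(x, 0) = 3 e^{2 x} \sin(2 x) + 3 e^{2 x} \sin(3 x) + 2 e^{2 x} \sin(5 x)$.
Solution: Substitute $T = e^{2x}u$.
Then $T_x = e^{2x}(u_x + 2u)$, $T_{xx} = e^{2x}(u_{xx} + 4u_x + 4u)$, $T_{\tau} = e^{2x}u_{\tau}$; substituting and dividing by $e^{2x}$, the lower-order terms cancel: $u_{\tau} = \frac{1}{2}u_{xx}$ (standard heat equation).
Data for $u$: $u(x,0) = e^{-2x}T(x,0) = 3 \sin(2 x) + 3 \sin(3 x) + 2 \sin(5 x)$. The boundary conditions carry over: $u(0,\tau) = u(\pi,\tau) = 0$.
Separating variables: $u = \sum c_n e^{-n^2\tau/2} \sin(nx)$. From $u(x,0) = 3 \sin(2 x) + 3 \sin(3 x) + 2 \sin(5 x)$: $c_2=3, c_3=3, c_5=2$.
So $u(x,\tau) = 3 e^{-2 \tau} \sin(2 x) + 3 e^{-9 \tau/2} \sin(3 x) + 2 e^{-25 \tau/2} \sin(5 x)$, and $T(x,\tau) = e^{2x}u(x,\tau)$.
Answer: $T(x, \tau) = 3 e^{-2 \tau} e^{2 x} \sin(2 x) + 3 e^{-9 \tau/2} e^{2 x} \sin(3 x) + 2 e^{-25 \tau/2} e^{2 x} \sin(5 x)$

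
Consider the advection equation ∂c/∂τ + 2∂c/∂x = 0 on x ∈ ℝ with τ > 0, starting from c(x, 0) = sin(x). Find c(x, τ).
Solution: By characteristics (dx/dτ = 2), c(x,τ) = f(x - 2τ) with f = c(·, 0).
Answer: c(x, τ) = sin(x - 2τ)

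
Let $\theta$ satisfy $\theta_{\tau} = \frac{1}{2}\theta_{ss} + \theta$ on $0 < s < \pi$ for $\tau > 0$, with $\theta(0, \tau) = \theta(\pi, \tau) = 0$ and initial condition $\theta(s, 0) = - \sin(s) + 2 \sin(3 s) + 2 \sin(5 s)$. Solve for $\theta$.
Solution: Substitute $\theta = e^{\tau}u$, i.e. $u = e^{-\tau}\theta$.
By the product rule, $\theta_{\tau} = e^{\tau}(u_{\tau} + u)$, $\theta_{ss} = e^{\tau}u_{ss}$.
Substituting into the PDE and dividing by $e^{\tau}$: $u_{\tau} + u = \frac{1}{2}u_{ss} + u$.
The lower-order terms cancel, leaving the standard heat equation $u_{\tau} = \frac{1}{2}u_{ss}$.
Initial data for $u$: $u(s,0) = \theta(s,0) = - \sin(s) + 2 \sin(3 s) + 2 \sin(5 s)$. The boundary conditions carry over: $u(0,\tau) = u(\pi,\tau) = 0$.
Solve for $u$:
  Using separation of variables $u = X(s)G(\tau)$:
  Eigenfunctions: $\sin(ns)$, $n = 1, 2, 3, \ldots$
  General solution: $u(s, \tau) = \sum c_n \sin(ns) e^{-n^2 \tau/2}$
  Matching $u(s,0) = - \sin(s) + 2 \sin(3 s) + 2 \sin(5 s)$ term by term: $c_1=-1, c_3=2, c_5=2$.
Hence $u(s,\tau) = - e^{-\tau/2} \sin(s) + 2 e^{-9 \tau/2} \sin(3 s) + 2 e^{-25 \tau/2} \sin(5 s)$.
Transform back: $\theta(s,\tau) = e^{\tau}u(s,\tau)$.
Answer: $\theta(s, \tau) = - e^{\tau/2} \sin(s) + 2 e^{-7 \tau/2} \sin(3 s) + 2 e^{-23 \tau/2} \sin(5 s)$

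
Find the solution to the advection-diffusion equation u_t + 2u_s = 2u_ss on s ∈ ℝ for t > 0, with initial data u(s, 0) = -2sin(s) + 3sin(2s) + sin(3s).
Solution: Change to a moving frame: let η = s - 2t, σ = t and write u(s,t) = w(η,σ).
By the chain rule u_t = w_σ - 2w_η, u_s = w_η, u_ss = w_ηη.
Then u_t + 2u_s = w_σ: the advection term cancels and the PDE becomes the heat equation w_σ = 2w_ηη on η ∈ ℝ.
Initial data: w(η,0) = u(η,0) = -2sin(η) + 3sin(2η) + sin(3η).
On η ∈ ℝ each mode satisfies (sin(nη))″ = -n² sin(nη), so exp(-2n²σ) sin(nη) solves the heat equation; by superposition w(η,σ) = Σ c_n exp(-2n²σ) sin(nη).
Reading off the coefficients: c_1=-2, c_2=3, c_3=1, so w(η,σ) = -2exp(-2σ)sin(η) + 3exp(-8σ)sin(2η) + exp(-18σ)sin(3η).
Substituting back η = s - 2t, σ = t: u(s,t) = w(s - 2t, t).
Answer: u(s, t) = -2exp(-2t)sin(s - 2t) + 3exp(-8t)sin(2s - 4t) + exp(-18t)sin(3s - 6t)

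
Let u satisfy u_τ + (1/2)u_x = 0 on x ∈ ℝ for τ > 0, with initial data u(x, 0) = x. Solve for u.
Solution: By characteristics (dx/dτ = 1/2), u(x,τ) = f(x - (1/2)τ) with f = u(·, 0).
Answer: u(x, τ) = x - (1/2)τ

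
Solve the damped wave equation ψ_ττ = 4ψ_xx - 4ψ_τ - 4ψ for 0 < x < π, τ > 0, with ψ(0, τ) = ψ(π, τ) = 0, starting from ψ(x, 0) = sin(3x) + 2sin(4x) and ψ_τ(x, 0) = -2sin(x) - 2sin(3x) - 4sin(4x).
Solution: Substitute ψ = exp(-2τ)u, i.e. u = exp(2τ)ψ.
By the product rule, ψ_τ = exp(-2τ)(u_τ - 2u), ψ_ττ = exp(-2τ)(u_ττ - 4u_τ + 4u), ψ_xx = exp(-2τ)u_xx.
Substituting into the PDE and dividing by exp(-2τ): u_ττ - 4u_τ + 4u = 4u_xx - 4(u_τ - 2u) - 4u.
The lower-order terms cancel, leaving the standard wave equation u_ττ = 4u_xx.
Initial data for u: u(x,0) = ψ(x,0) = sin(3x) + 2sin(4x); u_τ(x,0) = ψ_τ(x,0) + 2ψ(x,0) = -2sin(x). The boundary conditions carry over: u(0,τ) = u(π,τ) = 0.
Solve for u:
  Using separation of variables u = X(x)T(τ):
  Eigenfunctions: sin(nx), n = 1, 2, 3, ...
  General solution: u(x, τ) = Σ [A_n cos(2n τ) + B_n sin(2n τ)] sin(nx)
  From u(x,0) = sin(3x) + 2sin(4x): A_3=1, A_4=2. From u_τ(x,0) = -2sin(x), using u_τ(x,0) = Σ ω_n B_n sin(nx) with ω_n = 2n: B_1 = (-2)/2 = -1.
Hence u(x,τ) = -sin(x)sin(2τ) + sin(3x)cos(6τ) + 2sin(4x)cos(8τ).
Transform back: ψ(x,τ) = exp(-2τ)u(x,τ).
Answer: ψ(x, τ) = -exp(-2τ)sin(x)sin(2τ) + exp(-2τ)sin(3x)cos(6τ) + 2exp(-2τ)sin(4x)cos(8τ)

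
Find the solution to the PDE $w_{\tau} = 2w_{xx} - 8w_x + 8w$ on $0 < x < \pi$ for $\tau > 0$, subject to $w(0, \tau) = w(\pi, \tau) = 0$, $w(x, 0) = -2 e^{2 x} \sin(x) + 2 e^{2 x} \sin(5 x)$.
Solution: Substitute $w = e^{2x}u$.
Then $w_x = e^{2x}(u_x + 2u)$, $w_{xx} = e^{2x}(u_{xx} + 4u_x + 4u)$, $w_{\tau} = e^{2x}u_{\tau}$; substituting and dividing by $e^{2x}$, the lower-order terms cancel: $u_{\tau} = 2u_{xx}$ (standard heat equation).
Data for $u$: $u(x,0) = e^{-2x}w(x,0) = -2 \sin(x) + 2 \sin(5 x)$. The boundary conditions carry over: $u(0,\tau) = u(\pi,\tau) = 0$.
Separating variables: $u = \sum c_n e^{-2n^2\tau} \sin(nx)$. From $u(x,0) = -2 \sin(x) + 2 \sin(5 x)$: $c_1=-2, c_5=2$.
So $u(x,\tau) = -2 e^{-2 \tau} \sin(x) + 2 e^{-50 \tau} \sin(5 x)$, and $w(x,\tau) = e^{2x}u(x,\tau)$.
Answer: $w(x, \tau) = -2 e^{-2 \tau} e^{2 x} \sin(x) + 2 e^{-50 \tau} e^{2 x} \sin(5 x)$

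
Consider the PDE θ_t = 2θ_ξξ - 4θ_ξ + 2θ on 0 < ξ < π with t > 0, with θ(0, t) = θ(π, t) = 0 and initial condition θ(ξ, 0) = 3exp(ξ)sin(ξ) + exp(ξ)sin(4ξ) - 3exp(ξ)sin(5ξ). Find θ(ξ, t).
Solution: Substitute θ = exp(ξ)u.
Then θ_ξ = exp(ξ)(u_ξ + u), θ_ξξ = exp(ξ)(u_ξξ + 2u_ξ + u), θ_t = exp(ξ)u_t; substituting and dividing by exp(ξ), the lower-order terms cancel: u_t = 2u_ξξ (standard heat equation).
Data for u: u(ξ,0) = exp(-ξ)θ(ξ,0) = 3sin(ξ) + sin(4ξ) - 3sin(5ξ). The boundary conditions carry over: u(0,t) = u(π,t) = 0.
Separating variables: u = Σ c_n exp(-2n²t) sin(nξ). From u(ξ,0) = 3sin(ξ) + sin(4ξ) - 3sin(5ξ): c_1=3, c_4=1, c_5=-3.
So u(ξ,t) = 3exp(-2t)sin(ξ) + exp(-32t)sin(4ξ) - 3exp(-50t)sin(5ξ), and θ(ξ,t) = exp(ξ)u(ξ,t).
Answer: θ(ξ, t) = 3exp(-2t)exp(ξ)sin(ξ) + exp(-32t)exp(ξ)sin(4ξ) - 3exp(-50t)exp(ξ)sin(5ξ)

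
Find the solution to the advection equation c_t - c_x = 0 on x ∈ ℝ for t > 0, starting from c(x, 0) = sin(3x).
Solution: By method of characteristics (waves move left with speed 1):
Along characteristics x + t = const, c is constant, so c(x,t) = f(x + t) with f = c(·, 0).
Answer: c(x, t) = sin(3t + 3x)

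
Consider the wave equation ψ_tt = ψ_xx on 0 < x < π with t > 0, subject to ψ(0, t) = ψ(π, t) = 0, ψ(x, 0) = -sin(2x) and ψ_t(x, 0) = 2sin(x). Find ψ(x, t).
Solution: Using separation of variables ψ = X(x)T(t):
Eigenfunctions: sin(nx), n = 1, 2, 3, ...
General solution: ψ(x, t) = Σ [A_n cos(n t) + B_n sin(n t)] sin(nx)
From ψ(x,0) = -sin(2x): A_2=-1. From ψ_t(x,0) = 2sin(x), using ψ_t(x,0) = Σ ω_n B_n sin(nx) with ω_n = n: B_1 = 2/1 = 2.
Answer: ψ(x, t) = 2sin(t)sin(x) - sin(2x)cos(2t)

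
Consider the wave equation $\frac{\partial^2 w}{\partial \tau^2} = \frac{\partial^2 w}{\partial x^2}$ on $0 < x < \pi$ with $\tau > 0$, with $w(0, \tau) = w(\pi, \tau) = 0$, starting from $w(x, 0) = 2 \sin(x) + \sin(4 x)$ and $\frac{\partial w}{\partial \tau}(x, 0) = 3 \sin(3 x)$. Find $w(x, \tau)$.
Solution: Separating variables: $w = \sum [A_n \cos(\omega_n \tau) + B_n \sin(\omega_n \tau)] \sin(nx)$, $\omega_n = n$. From ICs ($B_n$ = velocity coefficient / $\omega_n$): $A_1=2, A_4=1, B_3=1$.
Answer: $w(x, \tau) = \sin(3 \tau) \sin(3 x) + 2 \sin(x) \cos(\tau) + \sin(4 x) \cos(4 \tau)$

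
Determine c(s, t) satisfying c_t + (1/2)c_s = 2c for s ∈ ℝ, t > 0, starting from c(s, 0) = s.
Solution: Substitute c = exp(2t)u.
Then c_t = exp(2t)(u_t + 2u), c_s = exp(2t)u_s; substituting and dividing by exp(2t), the lower-order terms cancel: u_t + (1/2)u_s = 0 (standard advection equation).
Data for u: u(s,0) = c(s,0) = s.
By characteristics (ds/dt = 1/2), u(s,t) = f(s - (1/2)t) with f = u(·, 0).
So u(s,t) = s - (1/2)t, and c(s,t) = exp(2t)u(s,t).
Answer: c(s, t) = sexp(2t) - (1/2)texp(2t)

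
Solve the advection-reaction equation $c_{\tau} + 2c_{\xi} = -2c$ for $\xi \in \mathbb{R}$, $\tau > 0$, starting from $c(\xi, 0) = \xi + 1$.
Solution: Substitute $c = e^{-2\tau}u$, i.e. $u = e^{2\tau}c$.
By the product rule, $c_{\tau} = e^{-2\tau}(u_{\tau} - 2u)$, $c_{\xi} = e^{-2\tau}u_{\xi}$.
Substituting into the PDE and dividing by $e^{-2\tau}$: $u_{\tau} - 2u + 2u_{\xi} = -2u$.
The lower-order terms cancel, leaving the standard advection equation $u_{\tau} + 2u_{\xi} = 0$.
Initial data for $u$: $u(\xi,0) = c(\xi,0) = \xi + 1$.
Solve for $u$:
  By method of characteristics (waves move right with speed 2):
  Along characteristics $\xi - 2\tau =$ const, $u$ is constant, so $u(\xi,\tau) = f(\xi - 2\tau)$ with $f = u( \cdot , 0)$.
Hence $u(\xi,\tau) = \xi - 2 \tau + 1$.
Transform back: $c(\xi,\tau) = e^{-2\tau}u(\xi,\tau)$.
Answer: $c(\xi, \tau) = -2 \tau e^{-2 \tau} + \xi e^{-2 \tau} + e^{-2 \tau}$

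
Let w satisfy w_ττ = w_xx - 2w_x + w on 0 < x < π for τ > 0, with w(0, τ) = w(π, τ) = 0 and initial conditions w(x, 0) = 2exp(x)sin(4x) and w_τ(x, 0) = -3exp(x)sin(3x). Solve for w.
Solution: Substitute w = exp(x)u.
Then w_x = exp(x)(u_x + u), w_xx = exp(x)(u_xx + 2u_x + u), w_ττ = exp(x)u_ττ; substituting and dividing by exp(x), the lower-order terms cancel: u_ττ = u_xx (standard wave equation).
Data for u: u(x,0) = exp(-x)w(x,0) = 2sin(4x); u_τ(x,0) = exp(-x)w_τ(x,0) = -3sin(3x). The boundary conditions carry over: u(0,τ) = u(π,τ) = 0.
Separating variables: u = Σ [A_n cos(ω_n τ) + B_n sin(ω_n τ)] sin(nx), ω_n = n. From ICs (B_n = velocity coefficient / ω_n): A_4=2, B_3=-1.
So u(x,τ) = -sin(3x)sin(3τ) + 2sin(4x)cos(4τ), and w(x,τ) = exp(x)u(x,τ).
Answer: w(x, τ) = -exp(x)sin(3x)sin(3τ) + 2exp(x)sin(4x)cos(4τ)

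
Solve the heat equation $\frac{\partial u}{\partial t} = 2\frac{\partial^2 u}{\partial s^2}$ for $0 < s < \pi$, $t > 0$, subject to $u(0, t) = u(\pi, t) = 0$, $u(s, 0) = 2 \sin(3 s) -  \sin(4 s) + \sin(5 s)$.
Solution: Using separation of variables $u = X(s)T(t)$:
Eigenfunctions: $\sin(ns)$, $n = 1, 2, 3, \ldots$
General solution: $u(s, t) = \sum c_n \sin(ns) e^{-2n^2 t}$
Matching $u(s,0) = 2 \sin(3 s) - \sin(4 s) + \sin(5 s)$ term by term: $c_3=2, c_4=-1, c_5=1$.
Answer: $u(s, t) = 2 e^{-18 t} \sin(3 s) -  e^{-32 t} \sin(4 s) + e^{-50 t} \sin(5 s)$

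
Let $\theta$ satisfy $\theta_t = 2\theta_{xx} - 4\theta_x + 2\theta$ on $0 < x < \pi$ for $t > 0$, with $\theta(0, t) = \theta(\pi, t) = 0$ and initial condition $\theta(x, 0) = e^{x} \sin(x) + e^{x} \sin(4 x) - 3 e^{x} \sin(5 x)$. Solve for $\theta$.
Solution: Substitute $\theta = e^{x}u$, i.e. $u = e^{-x}\theta$.
By the product rule, $\theta_x = e^{x}(u_x + u)$, $\theta_{xx} = e^{x}(u_{xx} + 2u_x + u)$, $\theta_t = e^{x}u_t$.
Substituting into the PDE and dividing by $e^{x}$: $u_t = 2(u_{xx} + 2u_x + u) - 4(u_x + u) + 2u$.
The lower-order terms cancel, leaving the standard heat equation $u_t = 2u_{xx}$.
Initial data for $u$: $u(x,0) = e^{-x}\theta(x,0) = \sin(x) + \sin(4 x) - 3 \sin(5 x)$. The boundary conditions carry over: $u(0,t) = u(\pi,t) = 0$.
Solve for $u$:
  Using separation of variables $u = X(x)G(t)$:
  Eigenfunctions: $\sin(nx)$, $n = 1, 2, 3, \ldots$
  General solution: $u(x, t) = \sum c_n \sin(nx) e^{-2n^2 t}$
  Matching $u(x,0) = \sin(x) + \sin(4 x) - 3 \sin(5 x)$ term by term: $c_1=1, c_4=1, c_5=-3$.
Hence $u(x,t) = e^{-2 t} \sin(x) + e^{-32 t} \sin(4 x) - 3 e^{-50 t} \sin(5 x)$.
Transform back: $\theta(x,t) = e^{x}u(x,t)$.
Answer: $\theta(x, t) = e^{-2 t} e^{x} \sin(x) + e^{-32 t} e^{x} \sin(4 x) - 3 e^{-50 t} e^{x} \sin(5 x)$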